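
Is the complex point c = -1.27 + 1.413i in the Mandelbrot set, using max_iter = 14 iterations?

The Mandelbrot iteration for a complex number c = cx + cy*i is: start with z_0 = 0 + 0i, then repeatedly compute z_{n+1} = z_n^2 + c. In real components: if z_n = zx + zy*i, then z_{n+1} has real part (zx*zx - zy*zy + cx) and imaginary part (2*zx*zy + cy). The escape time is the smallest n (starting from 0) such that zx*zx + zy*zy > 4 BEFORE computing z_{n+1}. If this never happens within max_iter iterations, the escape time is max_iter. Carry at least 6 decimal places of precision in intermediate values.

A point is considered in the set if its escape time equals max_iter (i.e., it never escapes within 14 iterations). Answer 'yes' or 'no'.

z_0 = 0 + 0i, c = -1.2700 + 1.4130i
Iter 1: z = -1.2700 + 1.4130i, |z|^2 = 3.6095
Iter 2: z = -1.6537 + -2.1760i, |z|^2 = 7.4697
Escaped at iteration 2

Answer: no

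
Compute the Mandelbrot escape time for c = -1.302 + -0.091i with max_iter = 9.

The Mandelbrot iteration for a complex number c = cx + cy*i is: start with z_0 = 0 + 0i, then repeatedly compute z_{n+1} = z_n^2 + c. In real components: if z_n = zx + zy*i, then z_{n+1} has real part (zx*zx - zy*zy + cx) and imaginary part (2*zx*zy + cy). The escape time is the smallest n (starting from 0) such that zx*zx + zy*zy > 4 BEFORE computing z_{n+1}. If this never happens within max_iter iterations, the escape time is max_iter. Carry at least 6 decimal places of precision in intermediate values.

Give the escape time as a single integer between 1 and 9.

Answer: 9

Derivation:
z_0 = 0 + 0i, c = -1.3020 + -0.0910i
Iter 1: z = -1.3020 + -0.0910i, |z|^2 = 1.7035
Iter 2: z = 0.3849 + 0.1460i, |z|^2 = 0.1695
Iter 3: z = -1.1751 + 0.0214i, |z|^2 = 1.3814
Iter 4: z = 0.0785 + -0.1412i, |z|^2 = 0.0261
Iter 5: z = -1.3158 + -0.1132i, |z|^2 = 1.7441
Iter 6: z = 0.4165 + 0.2068i, |z|^2 = 0.2162
Iter 7: z = -1.1713 + 0.0813i, |z|^2 = 1.3786
Iter 8: z = 0.0634 + -0.2814i, |z|^2 = 0.0832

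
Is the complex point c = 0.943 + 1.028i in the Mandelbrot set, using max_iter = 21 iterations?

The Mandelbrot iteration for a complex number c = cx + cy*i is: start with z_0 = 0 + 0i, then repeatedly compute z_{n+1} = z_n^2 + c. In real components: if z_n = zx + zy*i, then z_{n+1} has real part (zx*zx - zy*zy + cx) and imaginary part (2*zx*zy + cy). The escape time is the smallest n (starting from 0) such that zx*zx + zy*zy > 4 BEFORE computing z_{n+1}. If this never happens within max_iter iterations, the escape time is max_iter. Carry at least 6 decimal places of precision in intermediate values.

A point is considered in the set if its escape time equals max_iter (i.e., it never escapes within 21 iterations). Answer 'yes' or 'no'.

Answer: no

Derivation:
z_0 = 0 + 0i, c = 0.9430 + 1.0280i
Iter 1: z = 0.9430 + 1.0280i, |z|^2 = 1.9460
Iter 2: z = 0.7755 + 2.9668i, |z|^2 = 9.4033
Escaped at iteration 2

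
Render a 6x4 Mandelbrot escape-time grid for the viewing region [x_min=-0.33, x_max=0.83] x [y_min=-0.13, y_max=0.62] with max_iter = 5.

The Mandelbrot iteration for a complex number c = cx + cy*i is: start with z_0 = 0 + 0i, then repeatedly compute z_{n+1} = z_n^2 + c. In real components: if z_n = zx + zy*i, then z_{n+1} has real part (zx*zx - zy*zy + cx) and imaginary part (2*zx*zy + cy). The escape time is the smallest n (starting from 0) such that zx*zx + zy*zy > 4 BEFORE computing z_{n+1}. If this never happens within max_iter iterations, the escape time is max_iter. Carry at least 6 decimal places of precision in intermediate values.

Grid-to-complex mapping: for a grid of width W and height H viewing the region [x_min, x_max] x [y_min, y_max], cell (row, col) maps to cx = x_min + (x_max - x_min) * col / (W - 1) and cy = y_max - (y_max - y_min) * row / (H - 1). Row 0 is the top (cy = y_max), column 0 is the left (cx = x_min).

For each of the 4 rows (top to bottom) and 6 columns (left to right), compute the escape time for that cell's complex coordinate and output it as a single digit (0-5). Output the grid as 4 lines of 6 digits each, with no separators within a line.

(row=0, col=0): c = -0.3300 + 0.6200i → escape time 5
(row=0, col=1): c = -0.0980 + 0.6200i → escape time 5
(row=0, col=2): c = 0.1340 + 0.6200i → escape time 5
(row=0, col=3): c = 0.3660 + 0.6200i → escape time 5
(row=0, col=4): c = 0.5980 + 0.6200i → escape time 3
(row=0, col=5): c = 0.8300 + 0.6200i → escape time 2
(row=1, col=0): c = -0.3300 + 0.3700i → escape time 5
(row=1, col=1): c = -0.0980 + 0.3700i → escape time 5
(row=1, col=2): c = 0.1340 + 0.3700i → escape time 5
(row=1, col=3): c = 0.3660 + 0.3700i → escape time 5
(row=1, col=4): c = 0.5980 + 0.3700i → escape time 4
(row=1, col=5): c = 0.8300 + 0.3700i → escape time 3
(row=2, col=0): c = -0.3300 + 0.1200i → escape time 5
(row=2, col=1): c = -0.0980 + 0.1200i → escape time 5
(row=2, col=2): c = 0.1340 + 0.1200i → escape time 5
(row=2, col=3): c = 0.3660 + 0.1200i → escape time 5
(row=2, col=4): c = 0.5980 + 0.1200i → escape time 4
(row=2, col=5): c = 0.8300 + 0.1200i → escape time 3
(row=3, col=0): c = -0.3300 + -0.1300i → escape time 5
(row=3, col=1): c = -0.0980 + -0.1300i → escape time 5
(row=3, col=2): c = 0.1340 + -0.1300i → escape time 5
(row=3, col=3): c = 0.3660 + -0.1300i → escape time 5
(row=3, col=4): c = 0.5980 + -0.1300i → escape time 4
(row=3, col=5): c = 0.8300 + -0.1300i → escape time 3

Answer: 555532
555543
555543
555543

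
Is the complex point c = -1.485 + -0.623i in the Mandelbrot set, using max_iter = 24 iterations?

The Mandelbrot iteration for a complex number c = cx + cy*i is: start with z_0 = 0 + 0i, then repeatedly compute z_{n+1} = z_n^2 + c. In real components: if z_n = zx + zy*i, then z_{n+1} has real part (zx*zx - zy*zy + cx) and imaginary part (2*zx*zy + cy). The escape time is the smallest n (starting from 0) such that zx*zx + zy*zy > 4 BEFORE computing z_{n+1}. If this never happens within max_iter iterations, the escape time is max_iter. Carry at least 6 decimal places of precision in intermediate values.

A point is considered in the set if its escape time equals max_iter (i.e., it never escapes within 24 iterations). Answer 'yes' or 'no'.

Answer: no

Derivation:
z_0 = 0 + 0i, c = -1.4850 + -0.6230i
Iter 1: z = -1.4850 + -0.6230i, |z|^2 = 2.5934
Iter 2: z = 0.3321 + 1.2273i, |z|^2 = 1.6166
Iter 3: z = -2.8810 + 0.1922i, |z|^2 = 8.3371
Escaped at iteration 3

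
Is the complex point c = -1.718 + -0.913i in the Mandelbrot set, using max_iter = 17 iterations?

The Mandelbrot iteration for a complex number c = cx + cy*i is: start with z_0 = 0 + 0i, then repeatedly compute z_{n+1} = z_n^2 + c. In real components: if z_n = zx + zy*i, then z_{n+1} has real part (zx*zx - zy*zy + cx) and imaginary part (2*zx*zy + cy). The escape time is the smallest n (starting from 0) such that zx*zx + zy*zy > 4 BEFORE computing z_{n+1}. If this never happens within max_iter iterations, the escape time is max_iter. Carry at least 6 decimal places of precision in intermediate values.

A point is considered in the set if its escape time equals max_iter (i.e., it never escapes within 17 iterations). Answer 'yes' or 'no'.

Answer: no

Derivation:
z_0 = 0 + 0i, c = -1.7180 + -0.9130i
Iter 1: z = -1.7180 + -0.9130i, |z|^2 = 3.7851
Iter 2: z = 0.4000 + 2.2241i, |z|^2 = 5.1064
Escaped at iteration 2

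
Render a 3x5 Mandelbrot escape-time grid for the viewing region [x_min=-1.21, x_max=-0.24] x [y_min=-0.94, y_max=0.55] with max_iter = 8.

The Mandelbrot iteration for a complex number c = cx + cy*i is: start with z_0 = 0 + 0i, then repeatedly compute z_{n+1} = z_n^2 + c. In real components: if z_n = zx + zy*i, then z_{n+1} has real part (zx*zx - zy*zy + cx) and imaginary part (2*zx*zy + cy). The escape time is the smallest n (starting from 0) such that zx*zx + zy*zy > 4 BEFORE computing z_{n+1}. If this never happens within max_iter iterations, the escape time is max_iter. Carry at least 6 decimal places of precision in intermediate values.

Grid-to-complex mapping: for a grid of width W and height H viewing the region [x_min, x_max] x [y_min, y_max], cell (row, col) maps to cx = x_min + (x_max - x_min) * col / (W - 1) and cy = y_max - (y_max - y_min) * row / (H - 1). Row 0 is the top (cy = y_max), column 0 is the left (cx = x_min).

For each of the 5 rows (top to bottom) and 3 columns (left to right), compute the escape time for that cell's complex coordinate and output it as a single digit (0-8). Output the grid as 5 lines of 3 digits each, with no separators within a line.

(row=0, col=0): c = -1.2100 + 0.5500i → escape time 4
(row=0, col=1): c = -0.7250 + 0.5500i → escape time 6
(row=0, col=2): c = -0.2400 + 0.5500i → escape time 8
(row=1, col=0): c = -1.2100 + 0.1775i → escape time 8
(row=1, col=1): c = -0.7250 + 0.1775i → escape time 8
(row=1, col=2): c = -0.2400 + 0.1775i → escape time 8
(row=2, col=0): c = -1.2100 + -0.1950i → escape time 8
(row=2, col=1): c = -0.7250 + -0.1950i → escape time 8
(row=2, col=2): c = -0.2400 + -0.1950i → escape time 8
(row=3, col=0): c = -1.2100 + -0.5675i → escape time 4
(row=3, col=1): c = -0.7250 + -0.5675i → escape time 6
(row=3, col=2): c = -0.2400 + -0.5675i → escape time 8
(row=4, col=0): c = -1.2100 + -0.9400i → escape time 3
(row=4, col=1): c = -0.7250 + -0.9400i → escape time 4
(row=4, col=2): c = -0.2400 + -0.9400i → escape time 7

Answer: 468
888
888
468
347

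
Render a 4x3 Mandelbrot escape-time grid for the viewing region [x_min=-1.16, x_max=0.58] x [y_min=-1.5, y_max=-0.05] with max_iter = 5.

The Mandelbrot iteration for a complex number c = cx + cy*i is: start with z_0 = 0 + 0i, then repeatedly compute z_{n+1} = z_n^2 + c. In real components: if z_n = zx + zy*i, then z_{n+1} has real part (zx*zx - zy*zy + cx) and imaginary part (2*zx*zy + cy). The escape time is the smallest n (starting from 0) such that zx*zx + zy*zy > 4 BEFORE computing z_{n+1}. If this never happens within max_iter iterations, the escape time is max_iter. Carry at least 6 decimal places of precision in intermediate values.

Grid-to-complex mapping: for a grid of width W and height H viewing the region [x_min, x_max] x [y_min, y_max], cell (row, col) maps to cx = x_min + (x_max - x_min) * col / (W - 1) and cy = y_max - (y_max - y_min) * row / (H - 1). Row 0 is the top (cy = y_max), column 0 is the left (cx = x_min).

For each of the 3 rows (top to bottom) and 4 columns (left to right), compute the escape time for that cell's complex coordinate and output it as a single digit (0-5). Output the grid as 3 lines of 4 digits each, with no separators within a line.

Answer: 5554
3553
2222

Derivation:
(row=0, col=0): c = -1.1600 + -0.0500i → escape time 5
(row=0, col=1): c = -0.5800 + -0.0500i → escape time 5
(row=0, col=2): c = 0.0000 + -0.0500i → escape time 5
(row=0, col=3): c = 0.5800 + -0.0500i → escape time 4
(row=1, col=0): c = -1.1600 + -0.7750i → escape time 3
(row=1, col=1): c = -0.5800 + -0.7750i → escape time 5
(row=1, col=2): c = 0.0000 + -0.7750i → escape time 5
(row=1, col=3): c = 0.5800 + -0.7750i → escape time 3
(row=2, col=0): c = -1.1600 + -1.5000i → escape time 2
(row=2, col=1): c = -0.5800 + -1.5000i → escape time 2
(row=2, col=2): c = 0.0000 + -1.5000i → escape time 2
(row=2, col=3): c = 0.5800 + -1.5000i → escape time 2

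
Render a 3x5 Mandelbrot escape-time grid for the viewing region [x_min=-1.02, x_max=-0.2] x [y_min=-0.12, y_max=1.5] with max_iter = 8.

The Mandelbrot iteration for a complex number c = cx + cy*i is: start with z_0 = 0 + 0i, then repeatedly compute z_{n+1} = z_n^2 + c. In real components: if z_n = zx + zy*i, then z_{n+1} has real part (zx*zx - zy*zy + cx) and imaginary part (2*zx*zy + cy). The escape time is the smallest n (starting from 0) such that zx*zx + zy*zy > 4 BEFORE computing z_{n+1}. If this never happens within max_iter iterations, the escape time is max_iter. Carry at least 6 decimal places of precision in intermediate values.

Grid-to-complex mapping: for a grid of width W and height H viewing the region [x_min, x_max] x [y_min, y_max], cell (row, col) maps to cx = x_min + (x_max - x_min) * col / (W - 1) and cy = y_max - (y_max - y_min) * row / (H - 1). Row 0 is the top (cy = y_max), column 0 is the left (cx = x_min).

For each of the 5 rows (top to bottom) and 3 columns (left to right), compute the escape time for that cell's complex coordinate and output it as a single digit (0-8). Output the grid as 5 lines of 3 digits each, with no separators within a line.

(row=0, col=0): c = -1.0200 + 1.5000i → escape time 2
(row=0, col=1): c = -0.6100 + 1.5000i → escape time 2
(row=0, col=2): c = -0.2000 + 1.5000i → escape time 2
(row=1, col=0): c = -1.0200 + 1.0950i → escape time 3
(row=1, col=1): c = -0.6100 + 1.0950i → escape time 3
(row=1, col=2): c = -0.2000 + 1.0950i → escape time 8
(row=2, col=0): c = -1.0200 + 0.6900i → escape time 4
(row=2, col=1): c = -0.6100 + 0.6900i → escape time 8
(row=2, col=2): c = -0.2000 + 0.6900i → escape time 8
(row=3, col=0): c = -1.0200 + 0.2850i → escape time 8
(row=3, col=1): c = -0.6100 + 0.2850i → escape time 8
(row=3, col=2): c = -0.2000 + 0.2850i → escape time 8
(row=4, col=0): c = -1.0200 + -0.1200i → escape time 8
(row=4, col=1): c = -0.6100 + -0.1200i → escape time 8
(row=4, col=2): c = -0.2000 + -0.1200i → escape time 8

Answer: 222
338
488
888
888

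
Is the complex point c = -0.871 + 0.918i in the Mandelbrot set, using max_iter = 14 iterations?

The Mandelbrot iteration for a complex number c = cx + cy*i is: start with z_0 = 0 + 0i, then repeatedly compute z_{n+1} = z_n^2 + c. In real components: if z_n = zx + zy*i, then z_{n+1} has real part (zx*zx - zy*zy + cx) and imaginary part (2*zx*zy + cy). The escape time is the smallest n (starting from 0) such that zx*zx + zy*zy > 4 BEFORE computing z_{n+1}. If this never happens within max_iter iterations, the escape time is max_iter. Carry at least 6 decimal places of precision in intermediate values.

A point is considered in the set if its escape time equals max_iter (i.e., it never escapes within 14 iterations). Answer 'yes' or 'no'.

Answer: no

Derivation:
z_0 = 0 + 0i, c = -0.8710 + 0.9180i
Iter 1: z = -0.8710 + 0.9180i, |z|^2 = 1.6014
Iter 2: z = -0.9551 + -0.6812i, |z|^2 = 1.3762
Iter 3: z = -0.4228 + 2.2191i, |z|^2 = 5.1032
Escaped at iteration 3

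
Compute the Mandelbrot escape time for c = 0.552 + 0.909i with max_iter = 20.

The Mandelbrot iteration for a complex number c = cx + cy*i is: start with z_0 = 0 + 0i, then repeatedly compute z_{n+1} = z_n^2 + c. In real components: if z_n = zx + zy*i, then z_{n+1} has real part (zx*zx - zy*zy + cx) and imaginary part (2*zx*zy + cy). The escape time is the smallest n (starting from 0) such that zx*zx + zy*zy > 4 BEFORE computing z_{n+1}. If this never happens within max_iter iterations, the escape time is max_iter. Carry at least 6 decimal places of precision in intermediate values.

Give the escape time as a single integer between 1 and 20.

z_0 = 0 + 0i, c = 0.5520 + 0.9090i
Iter 1: z = 0.5520 + 0.9090i, |z|^2 = 1.1310
Iter 2: z = 0.0304 + 1.9125i, |z|^2 = 3.6587
Iter 3: z = -3.1049 + 1.0254i, |z|^2 = 10.6916
Escaped at iteration 3

Answer: 3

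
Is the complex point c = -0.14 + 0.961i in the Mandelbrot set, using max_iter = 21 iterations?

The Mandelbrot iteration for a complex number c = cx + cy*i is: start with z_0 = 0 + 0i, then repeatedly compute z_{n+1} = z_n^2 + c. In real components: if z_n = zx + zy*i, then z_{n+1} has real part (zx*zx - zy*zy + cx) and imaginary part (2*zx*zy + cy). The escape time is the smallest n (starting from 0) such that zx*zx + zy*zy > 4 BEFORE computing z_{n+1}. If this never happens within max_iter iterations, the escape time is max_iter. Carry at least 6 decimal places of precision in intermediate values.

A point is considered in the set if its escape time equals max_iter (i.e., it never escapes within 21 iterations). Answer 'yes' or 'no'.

Answer: no

Derivation:
z_0 = 0 + 0i, c = -0.1400 + 0.9610i
Iter 1: z = -0.1400 + 0.9610i, |z|^2 = 0.9431
Iter 2: z = -1.0439 + 0.6919i, |z|^2 = 1.5685
Iter 3: z = 0.4710 + -0.4836i, |z|^2 = 0.4557
Iter 4: z = -0.1520 + 0.5054i, |z|^2 = 0.2786
Iter 5: z = -0.3723 + 0.8073i, |z|^2 = 0.7904
Iter 6: z = -0.6531 + 0.3598i, |z|^2 = 0.5561
Iter 7: z = 0.1571 + 0.4910i, |z|^2 = 0.2657
Iter 8: z = -0.3564 + 1.1153i, |z|^2 = 1.3709
Iter 9: z = -1.2569 + 0.1661i, |z|^2 = 1.6073
Iter 10: z = 1.4121 + 0.5435i, |z|^2 = 2.2895
Iter 11: z = 1.5588 + 2.4959i, |z|^2 = 8.6594
Escaped at iteration 11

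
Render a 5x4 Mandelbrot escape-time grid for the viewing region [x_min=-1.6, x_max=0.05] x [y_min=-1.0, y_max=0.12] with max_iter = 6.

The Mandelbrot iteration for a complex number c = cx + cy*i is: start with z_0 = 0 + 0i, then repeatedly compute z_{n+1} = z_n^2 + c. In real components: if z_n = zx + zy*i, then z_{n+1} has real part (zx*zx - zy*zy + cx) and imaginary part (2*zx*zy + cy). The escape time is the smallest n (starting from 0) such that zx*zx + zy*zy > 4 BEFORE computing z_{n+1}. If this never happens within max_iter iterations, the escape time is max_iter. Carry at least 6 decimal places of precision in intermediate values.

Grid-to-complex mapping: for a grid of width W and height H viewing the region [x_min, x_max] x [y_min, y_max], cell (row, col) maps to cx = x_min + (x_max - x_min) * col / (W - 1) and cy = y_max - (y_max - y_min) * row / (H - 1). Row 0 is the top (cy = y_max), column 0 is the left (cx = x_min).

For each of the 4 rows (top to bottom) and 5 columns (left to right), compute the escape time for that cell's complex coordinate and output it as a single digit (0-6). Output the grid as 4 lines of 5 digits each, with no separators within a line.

Answer: 66666
46666
33566
23355

Derivation:
(row=0, col=0): c = -1.6000 + 0.1200i → escape time 6
(row=0, col=1): c = -1.1875 + 0.1200i → escape time 6
(row=0, col=2): c = -0.7750 + 0.1200i → escape time 6
(row=0, col=3): c = -0.3625 + 0.1200i → escape time 6
(row=0, col=4): c = 0.0500 + 0.1200i → escape time 6
(row=1, col=0): c = -1.6000 + -0.2533i → escape time 4
(row=1, col=1): c = -1.1875 + -0.2533i → escape time 6
(row=1, col=2): c = -0.7750 + -0.2533i → escape time 6
(row=1, col=3): c = -0.3625 + -0.2533i → escape time 6
(row=1, col=4): c = 0.0500 + -0.2533i → escape time 6
(row=2, col=0): c = -1.6000 + -0.6267i → escape time 3
(row=2, col=1): c = -1.1875 + -0.6267i → escape time 3
(row=2, col=2): c = -0.7750 + -0.6267i → escape time 5
(row=2, col=3): c = -0.3625 + -0.6267i → escape time 6
(row=2, col=4): c = 0.0500 + -0.6267i → escape time 6
(row=3, col=0): c = -1.6000 + -1.0000i → escape time 2
(row=3, col=1): c = -1.1875 + -1.0000i → escape time 3
(row=3, col=2): c = -0.7750 + -1.0000i → escape time 3
(row=3, col=3): c = -0.3625 + -1.0000i → escape time 5
(row=3, col=4): c = 0.0500 + -1.0000i → escape time 5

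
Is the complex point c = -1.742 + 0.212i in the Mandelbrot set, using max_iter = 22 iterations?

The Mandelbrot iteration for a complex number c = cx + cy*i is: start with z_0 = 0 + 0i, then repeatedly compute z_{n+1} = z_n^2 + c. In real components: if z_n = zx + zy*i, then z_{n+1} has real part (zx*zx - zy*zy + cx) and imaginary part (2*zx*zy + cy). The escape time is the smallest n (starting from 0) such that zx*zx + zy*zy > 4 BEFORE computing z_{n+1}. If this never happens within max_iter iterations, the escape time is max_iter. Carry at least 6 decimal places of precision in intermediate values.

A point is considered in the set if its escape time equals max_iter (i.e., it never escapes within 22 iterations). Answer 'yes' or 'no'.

Answer: no

Derivation:
z_0 = 0 + 0i, c = -1.7420 + 0.2120i
Iter 1: z = -1.7420 + 0.2120i, |z|^2 = 3.0795
Iter 2: z = 1.2476 + -0.5266i, |z|^2 = 1.8339
Iter 3: z = -0.4628 + -1.1020i, |z|^2 = 1.4286
Iter 4: z = -2.7423 + 1.2319i, |z|^2 = 9.0378
Escaped at iteration 4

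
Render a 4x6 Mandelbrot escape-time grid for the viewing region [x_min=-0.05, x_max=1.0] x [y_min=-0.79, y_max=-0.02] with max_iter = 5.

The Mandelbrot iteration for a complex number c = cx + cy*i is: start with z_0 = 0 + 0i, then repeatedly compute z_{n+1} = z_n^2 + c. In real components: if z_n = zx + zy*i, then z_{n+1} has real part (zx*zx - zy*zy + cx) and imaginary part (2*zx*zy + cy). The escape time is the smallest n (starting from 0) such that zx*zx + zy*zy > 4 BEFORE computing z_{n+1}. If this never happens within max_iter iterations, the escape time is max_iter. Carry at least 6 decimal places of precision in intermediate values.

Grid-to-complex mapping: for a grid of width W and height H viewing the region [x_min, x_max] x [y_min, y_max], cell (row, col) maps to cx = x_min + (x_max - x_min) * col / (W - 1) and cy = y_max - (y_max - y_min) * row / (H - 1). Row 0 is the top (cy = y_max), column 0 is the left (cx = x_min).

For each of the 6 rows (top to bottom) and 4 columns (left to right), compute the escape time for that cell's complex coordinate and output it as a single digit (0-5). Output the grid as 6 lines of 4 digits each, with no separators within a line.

Answer: 5542
5542
5532
5532
5532
5532

Derivation:
(row=0, col=0): c = -0.0500 + -0.0200i → escape time 5
(row=0, col=1): c = 0.3000 + -0.0200i → escape time 5
(row=0, col=2): c = 0.6500 + -0.0200i → escape time 4
(row=0, col=3): c = 1.0000 + -0.0200i → escape time 2
(row=1, col=0): c = -0.0500 + -0.1740i → escape time 5
(row=1, col=1): c = 0.3000 + -0.1740i → escape time 5
(row=1, col=2): c = 0.6500 + -0.1740i → escape time 4
(row=1, col=3): c = 1.0000 + -0.1740i → escape time 2
(row=2, col=0): c = -0.0500 + -0.3280i → escape time 5
(row=2, col=1): c = 0.3000 + -0.3280i → escape time 5
(row=2, col=2): c = 0.6500 + -0.3280i → escape time 3
(row=2, col=3): c = 1.0000 + -0.3280i → escape time 2
(row=3, col=0): c = -0.0500 + -0.4820i → escape time 5
(row=3, col=1): c = 0.3000 + -0.4820i → escape time 5
(row=3, col=2): c = 0.6500 + -0.4820i → escape time 3
(row=3, col=3): c = 1.0000 + -0.4820i → escape time 2
(row=4, col=0): c = -0.0500 + -0.6360i → escape time 5
(row=4, col=1): c = 0.3000 + -0.6360i → escape time 5
(row=4, col=2): c = 0.6500 + -0.6360i → escape time 3
(row=4, col=3): c = 1.0000 + -0.6360i → escape time 2
(row=5, col=0): c = -0.0500 + -0.7900i → escape time 5
(row=5, col=1): c = 0.3000 + -0.7900i → escape time 5
(row=5, col=2): c = 0.6500 + -0.7900i → escape time 3
(row=5, col=3): c = 1.0000 + -0.7900i → escape time 2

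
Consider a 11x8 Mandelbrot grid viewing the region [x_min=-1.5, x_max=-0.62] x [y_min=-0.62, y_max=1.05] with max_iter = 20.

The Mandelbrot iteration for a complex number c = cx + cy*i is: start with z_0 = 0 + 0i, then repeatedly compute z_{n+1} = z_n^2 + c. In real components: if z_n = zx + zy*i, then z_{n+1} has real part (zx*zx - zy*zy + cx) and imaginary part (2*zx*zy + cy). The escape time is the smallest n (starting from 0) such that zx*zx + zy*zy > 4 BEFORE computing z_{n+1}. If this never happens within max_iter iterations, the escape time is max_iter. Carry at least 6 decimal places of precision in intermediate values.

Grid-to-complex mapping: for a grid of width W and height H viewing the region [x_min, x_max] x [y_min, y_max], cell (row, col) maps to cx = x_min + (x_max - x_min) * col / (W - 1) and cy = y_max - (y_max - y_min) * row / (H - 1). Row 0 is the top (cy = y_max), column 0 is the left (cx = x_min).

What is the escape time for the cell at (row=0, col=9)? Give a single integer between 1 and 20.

z_0 = 0 + 0i, c = -0.7080 + 1.0500i
Iter 1: z = -0.7080 + 1.0500i, |z|^2 = 1.6038
Iter 2: z = -1.3092 + -0.4368i, |z|^2 = 1.9049
Iter 3: z = 0.8153 + 2.1937i, |z|^2 = 5.4773
Escaped at iteration 3

Answer: 3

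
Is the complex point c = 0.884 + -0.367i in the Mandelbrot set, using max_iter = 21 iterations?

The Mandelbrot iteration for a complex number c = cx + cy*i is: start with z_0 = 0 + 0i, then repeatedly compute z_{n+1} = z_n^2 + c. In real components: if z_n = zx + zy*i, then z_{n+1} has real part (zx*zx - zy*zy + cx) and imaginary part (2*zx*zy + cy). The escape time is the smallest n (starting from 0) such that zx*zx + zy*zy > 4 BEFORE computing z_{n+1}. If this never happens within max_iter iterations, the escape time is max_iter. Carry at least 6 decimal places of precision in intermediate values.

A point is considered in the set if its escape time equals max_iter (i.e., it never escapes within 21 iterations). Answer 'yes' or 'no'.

z_0 = 0 + 0i, c = 0.8840 + -0.3670i
Iter 1: z = 0.8840 + -0.3670i, |z|^2 = 0.9161
Iter 2: z = 1.5308 + -1.0159i, |z|^2 = 3.3752
Iter 3: z = 2.1953 + -3.4771i, |z|^2 = 16.9093
Escaped at iteration 3

Answer: no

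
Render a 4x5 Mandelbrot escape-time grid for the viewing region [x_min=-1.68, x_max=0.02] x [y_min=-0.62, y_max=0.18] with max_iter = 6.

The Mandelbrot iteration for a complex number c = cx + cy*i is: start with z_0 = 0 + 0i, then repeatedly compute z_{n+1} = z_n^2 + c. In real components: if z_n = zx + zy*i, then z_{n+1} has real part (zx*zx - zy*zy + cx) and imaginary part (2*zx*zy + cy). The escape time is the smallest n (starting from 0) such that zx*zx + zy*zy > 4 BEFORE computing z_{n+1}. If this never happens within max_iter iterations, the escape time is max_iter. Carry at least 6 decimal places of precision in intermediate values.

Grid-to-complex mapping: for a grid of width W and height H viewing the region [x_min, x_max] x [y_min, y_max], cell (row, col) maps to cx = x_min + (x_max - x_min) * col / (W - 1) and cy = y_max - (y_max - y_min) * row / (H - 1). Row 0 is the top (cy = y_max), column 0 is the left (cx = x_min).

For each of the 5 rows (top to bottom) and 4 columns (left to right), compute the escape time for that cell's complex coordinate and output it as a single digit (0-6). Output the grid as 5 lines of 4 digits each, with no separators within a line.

Answer: 4666
6666
4666
3666
3466

Derivation:
(row=0, col=0): c = -1.6800 + 0.1800i → escape time 4
(row=0, col=1): c = -1.1133 + 0.1800i → escape time 6
(row=0, col=2): c = -0.5467 + 0.1800i → escape time 6
(row=0, col=3): c = 0.0200 + 0.1800i → escape time 6
(row=1, col=0): c = -1.6800 + -0.0200i → escape time 6
(row=1, col=1): c = -1.1133 + -0.0200i → escape time 6
(row=1, col=2): c = -0.5467 + -0.0200i → escape time 6
(row=1, col=3): c = 0.0200 + -0.0200i → escape time 6
(row=2, col=0): c = -1.6800 + -0.2200i → escape time 4
(row=2, col=1): c = -1.1133 + -0.2200i → escape time 6
(row=2, col=2): c = -0.5467 + -0.2200i → escape time 6
(row=2, col=3): c = 0.0200 + -0.2200i → escape time 6
(row=3, col=0): c = -1.6800 + -0.4200i → escape time 3
(row=3, col=1): c = -1.1133 + -0.4200i → escape time 6
(row=3, col=2): c = -0.5467 + -0.4200i → escape time 6
(row=3, col=3): c = 0.0200 + -0.4200i → escape time 6
(row=4, col=0): c = -1.6800 + -0.6200i → escape time 3
(row=4, col=1): c = -1.1133 + -0.6200i → escape time 4
(row=4, col=2): c = -0.5467 + -0.6200i → escape time 6
(row=4, col=3): c = 0.0200 + -0.6200i → escape time 6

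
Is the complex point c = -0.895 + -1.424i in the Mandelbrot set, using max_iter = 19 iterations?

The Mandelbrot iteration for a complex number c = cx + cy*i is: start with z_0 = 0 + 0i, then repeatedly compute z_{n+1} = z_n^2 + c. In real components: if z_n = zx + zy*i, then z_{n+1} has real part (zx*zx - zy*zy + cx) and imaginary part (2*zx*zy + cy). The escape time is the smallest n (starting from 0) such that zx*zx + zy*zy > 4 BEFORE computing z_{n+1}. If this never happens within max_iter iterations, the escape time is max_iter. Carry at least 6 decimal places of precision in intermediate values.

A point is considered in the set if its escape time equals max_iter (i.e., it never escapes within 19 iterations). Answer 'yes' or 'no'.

z_0 = 0 + 0i, c = -0.8950 + -1.4240i
Iter 1: z = -0.8950 + -1.4240i, |z|^2 = 2.8288
Iter 2: z = -2.1218 + 1.1250i, |z|^2 = 5.7674
Escaped at iteration 2

Answer: no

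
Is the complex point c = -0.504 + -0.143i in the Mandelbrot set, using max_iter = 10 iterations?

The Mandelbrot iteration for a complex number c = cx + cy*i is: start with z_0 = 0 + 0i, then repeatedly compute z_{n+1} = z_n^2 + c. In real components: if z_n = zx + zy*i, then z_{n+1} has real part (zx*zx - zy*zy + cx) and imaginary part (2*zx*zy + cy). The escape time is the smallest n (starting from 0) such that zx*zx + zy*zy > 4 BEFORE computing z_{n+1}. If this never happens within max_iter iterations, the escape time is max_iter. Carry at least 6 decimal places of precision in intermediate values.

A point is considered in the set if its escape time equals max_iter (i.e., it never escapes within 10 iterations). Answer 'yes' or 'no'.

Answer: yes

Derivation:
z_0 = 0 + 0i, c = -0.5040 + -0.1430i
Iter 1: z = -0.5040 + -0.1430i, |z|^2 = 0.2745
Iter 2: z = -0.2704 + 0.0011i, |z|^2 = 0.0731
Iter 3: z = -0.4309 + -0.1436i, |z|^2 = 0.2063
Iter 4: z = -0.3390 + -0.0192i, |z|^2 = 0.1153
Iter 5: z = -0.3895 + -0.1300i, |z|^2 = 0.1686
Iter 6: z = -0.3692 + -0.0418i, |z|^2 = 0.1381
Iter 7: z = -0.3694 + -0.1122i, |z|^2 = 0.1491
Iter 8: z = -0.3801 + -0.0601i, |z|^2 = 0.1481
Iter 9: z = -0.3631 + -0.0973i, |z|^2 = 0.1413
Did not escape in 10 iterations → in set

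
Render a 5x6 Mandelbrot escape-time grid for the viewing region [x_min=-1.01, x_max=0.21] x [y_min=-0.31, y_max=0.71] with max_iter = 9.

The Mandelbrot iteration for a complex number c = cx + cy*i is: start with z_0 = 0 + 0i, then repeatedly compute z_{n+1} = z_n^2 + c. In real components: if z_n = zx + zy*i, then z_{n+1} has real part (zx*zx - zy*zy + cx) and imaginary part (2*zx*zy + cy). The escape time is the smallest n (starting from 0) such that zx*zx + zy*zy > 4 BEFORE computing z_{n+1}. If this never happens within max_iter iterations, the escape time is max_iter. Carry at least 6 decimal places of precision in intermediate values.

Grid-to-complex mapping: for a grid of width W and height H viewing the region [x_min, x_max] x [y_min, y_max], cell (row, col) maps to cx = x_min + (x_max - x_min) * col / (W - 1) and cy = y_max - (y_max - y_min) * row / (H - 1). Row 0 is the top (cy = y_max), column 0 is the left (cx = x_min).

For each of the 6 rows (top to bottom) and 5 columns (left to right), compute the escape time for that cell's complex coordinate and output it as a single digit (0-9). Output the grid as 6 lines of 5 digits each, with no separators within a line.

(row=0, col=0): c = -1.0100 + 0.7100i → escape time 4
(row=0, col=1): c = -0.7050 + 0.7100i → escape time 5
(row=0, col=2): c = -0.4000 + 0.7100i → escape time 8
(row=0, col=3): c = -0.0950 + 0.7100i → escape time 9
(row=0, col=4): c = 0.2100 + 0.7100i → escape time 6
(row=1, col=0): c = -1.0100 + 0.5060i → escape time 5
(row=1, col=1): c = -0.7050 + 0.5060i → escape time 7
(row=1, col=2): c = -0.4000 + 0.5060i → escape time 9
(row=1, col=3): c = -0.0950 + 0.5060i → escape time 9
(row=1, col=4): c = 0.2100 + 0.5060i → escape time 9
(row=2, col=0): c = -1.0100 + 0.3020i → escape time 9
(row=2, col=1): c = -0.7050 + 0.3020i → escape time 9
(row=2, col=2): c = -0.4000 + 0.3020i → escape time 9
(row=2, col=3): c = -0.0950 + 0.3020i → escape time 9
(row=2, col=4): c = 0.2100 + 0.3020i → escape time 9
(row=3, col=0): c = -1.0100 + 0.0980i → escape time 9
(row=3, col=1): c = -0.7050 + 0.0980i → escape time 9
(row=3, col=2): c = -0.4000 + 0.0980i → escape time 9
(row=3, col=3): c = -0.0950 + 0.0980i → escape time 9
(row=3, col=4): c = 0.2100 + 0.0980i → escape time 9
(row=4, col=0): c = -1.0100 + -0.1060i → escape time 9
(row=4, col=1): c = -0.7050 + -0.1060i → escape time 9
(row=4, col=2): c = -0.4000 + -0.1060i → escape time 9
(row=4, col=3): c = -0.0950 + -0.1060i → escape time 9
(row=4, col=4): c = 0.2100 + -0.1060i → escape time 9
(row=5, col=0): c = -1.0100 + -0.3100i → escape time 9
(row=5, col=1): c = -0.7050 + -0.3100i → escape time 9
(row=5, col=2): c = -0.4000 + -0.3100i → escape time 9
(row=5, col=3): c = -0.0950 + -0.3100i → escape time 9
(row=5, col=4): c = 0.2100 + -0.3100i → escape time 9

Answer: 45896
57999
99999
99999
99999
99999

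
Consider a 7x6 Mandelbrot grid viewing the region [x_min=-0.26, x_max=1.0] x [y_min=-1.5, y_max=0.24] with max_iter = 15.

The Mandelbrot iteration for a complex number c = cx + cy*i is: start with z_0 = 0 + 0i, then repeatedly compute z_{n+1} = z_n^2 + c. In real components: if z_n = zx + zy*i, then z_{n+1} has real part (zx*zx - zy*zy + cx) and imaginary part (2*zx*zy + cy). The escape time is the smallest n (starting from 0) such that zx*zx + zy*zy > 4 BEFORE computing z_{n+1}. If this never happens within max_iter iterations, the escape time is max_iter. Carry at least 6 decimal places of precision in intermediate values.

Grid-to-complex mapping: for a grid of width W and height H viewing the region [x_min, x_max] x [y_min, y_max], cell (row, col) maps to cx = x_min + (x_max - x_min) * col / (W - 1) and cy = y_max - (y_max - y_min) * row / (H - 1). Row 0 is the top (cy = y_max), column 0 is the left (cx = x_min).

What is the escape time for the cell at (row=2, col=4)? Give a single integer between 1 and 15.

z_0 = 0 + 0i, c = 0.5800 + -0.4560i
Iter 1: z = 0.5800 + -0.4560i, |z|^2 = 0.5443
Iter 2: z = 0.7085 + -0.9850i, |z|^2 = 1.4721
Iter 3: z = 0.1118 + -1.8516i, |z|^2 = 3.4410
Iter 4: z = -2.8360 + -0.8699i, |z|^2 = 8.7996
Escaped at iteration 4

Answer: 4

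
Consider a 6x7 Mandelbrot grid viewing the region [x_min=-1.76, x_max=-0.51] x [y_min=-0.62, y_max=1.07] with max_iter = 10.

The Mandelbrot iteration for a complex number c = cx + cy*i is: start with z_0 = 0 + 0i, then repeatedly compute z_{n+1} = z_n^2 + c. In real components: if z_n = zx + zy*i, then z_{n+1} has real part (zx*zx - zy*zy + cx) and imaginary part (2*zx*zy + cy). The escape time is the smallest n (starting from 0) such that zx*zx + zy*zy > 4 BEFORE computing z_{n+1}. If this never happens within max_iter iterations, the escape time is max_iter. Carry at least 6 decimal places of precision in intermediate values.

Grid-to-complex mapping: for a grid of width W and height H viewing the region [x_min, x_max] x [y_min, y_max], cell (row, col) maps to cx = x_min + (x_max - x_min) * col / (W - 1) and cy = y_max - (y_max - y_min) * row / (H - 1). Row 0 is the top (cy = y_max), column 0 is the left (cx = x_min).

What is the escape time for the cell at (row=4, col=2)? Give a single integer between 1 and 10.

Answer: 10

Derivation:
z_0 = 0 + 0i, c = -1.2600 + -0.0567i
Iter 1: z = -1.2600 + -0.0567i, |z|^2 = 1.5908
Iter 2: z = 0.3244 + 0.0861i, |z|^2 = 0.1126
Iter 3: z = -1.1622 + -0.0008i, |z|^2 = 1.3507
Iter 4: z = 0.0907 + -0.0548i, |z|^2 = 0.0112
Iter 5: z = -1.2548 + -0.0666i, |z|^2 = 1.5789
Iter 6: z = 0.3100 + 0.1105i, |z|^2 = 0.1083
Iter 7: z = -1.1761 + 0.0119i, |z|^2 = 1.3833
Iter 8: z = 0.1230 + -0.0846i, |z|^2 = 0.0223
Iter 9: z = -1.2520 + -0.0775i, |z|^2 = 1.5735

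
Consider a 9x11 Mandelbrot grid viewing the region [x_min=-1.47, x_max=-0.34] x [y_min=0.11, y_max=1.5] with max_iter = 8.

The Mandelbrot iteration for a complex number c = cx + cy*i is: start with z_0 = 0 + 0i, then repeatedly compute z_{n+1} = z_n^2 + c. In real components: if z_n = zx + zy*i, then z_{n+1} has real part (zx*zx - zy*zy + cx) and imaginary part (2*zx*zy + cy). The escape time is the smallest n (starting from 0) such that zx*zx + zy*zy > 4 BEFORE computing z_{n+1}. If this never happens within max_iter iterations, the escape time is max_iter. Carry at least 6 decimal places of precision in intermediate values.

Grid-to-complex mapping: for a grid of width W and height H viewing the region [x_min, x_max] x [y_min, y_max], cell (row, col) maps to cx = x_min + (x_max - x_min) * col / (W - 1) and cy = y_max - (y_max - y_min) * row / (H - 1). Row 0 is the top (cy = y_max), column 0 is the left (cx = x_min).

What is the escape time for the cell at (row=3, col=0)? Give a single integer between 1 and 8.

z_0 = 0 + 0i, c = -1.4700 + 1.0830i
Iter 1: z = -1.4700 + 1.0830i, |z|^2 = 3.3338
Iter 2: z = -0.4820 + -2.1010i, |z|^2 = 4.6466
Escaped at iteration 2

Answer: 2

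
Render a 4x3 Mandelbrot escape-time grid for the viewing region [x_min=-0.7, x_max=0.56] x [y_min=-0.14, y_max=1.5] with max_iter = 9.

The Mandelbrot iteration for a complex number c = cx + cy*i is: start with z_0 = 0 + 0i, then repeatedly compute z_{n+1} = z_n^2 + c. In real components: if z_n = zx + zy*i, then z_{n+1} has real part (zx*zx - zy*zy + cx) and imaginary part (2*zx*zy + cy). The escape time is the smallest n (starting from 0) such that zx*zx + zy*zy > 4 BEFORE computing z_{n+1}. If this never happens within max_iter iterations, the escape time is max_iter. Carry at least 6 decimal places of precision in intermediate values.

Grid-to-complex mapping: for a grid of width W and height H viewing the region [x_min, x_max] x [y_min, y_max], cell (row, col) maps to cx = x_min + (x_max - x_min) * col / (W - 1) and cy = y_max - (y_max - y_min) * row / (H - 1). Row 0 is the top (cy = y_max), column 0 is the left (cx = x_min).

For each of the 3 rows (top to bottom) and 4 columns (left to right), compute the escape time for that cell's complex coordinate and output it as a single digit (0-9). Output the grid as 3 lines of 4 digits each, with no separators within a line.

Answer: 2222
5993
9994

Derivation:
(row=0, col=0): c = -0.7000 + 1.5000i → escape time 2
(row=0, col=1): c = -0.2800 + 1.5000i → escape time 2
(row=0, col=2): c = 0.1400 + 1.5000i → escape time 2
(row=0, col=3): c = 0.5600 + 1.5000i → escape time 2
(row=1, col=0): c = -0.7000 + 0.6800i → escape time 5
(row=1, col=1): c = -0.2800 + 0.6800i → escape time 9
(row=1, col=2): c = 0.1400 + 0.6800i → escape time 9
(row=1, col=3): c = 0.5600 + 0.6800i → escape time 3
(row=2, col=0): c = -0.7000 + -0.1400i → escape time 9
(row=2, col=1): c = -0.2800 + -0.1400i → escape time 9
(row=2, col=2): c = 0.1400 + -0.1400i → escape time 9
(row=2, col=3): c = 0.5600 + -0.1400i → escape time 4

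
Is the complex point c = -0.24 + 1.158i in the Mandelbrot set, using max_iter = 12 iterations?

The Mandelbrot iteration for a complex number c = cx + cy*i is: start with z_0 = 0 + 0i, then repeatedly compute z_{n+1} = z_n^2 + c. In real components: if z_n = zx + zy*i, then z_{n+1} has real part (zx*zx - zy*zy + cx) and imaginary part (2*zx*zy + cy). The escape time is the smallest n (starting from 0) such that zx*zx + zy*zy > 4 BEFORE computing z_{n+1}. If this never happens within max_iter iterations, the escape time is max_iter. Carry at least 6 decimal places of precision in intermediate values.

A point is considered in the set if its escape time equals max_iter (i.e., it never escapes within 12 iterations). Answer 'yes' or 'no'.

z_0 = 0 + 0i, c = -0.2400 + 1.1580i
Iter 1: z = -0.2400 + 1.1580i, |z|^2 = 1.3986
Iter 2: z = -1.5234 + 0.6022i, |z|^2 = 2.6832
Iter 3: z = 1.7180 + -0.6766i, |z|^2 = 3.4095
Iter 4: z = 2.2539 + -1.1669i, |z|^2 = 6.4415
Escaped at iteration 4

Answer: no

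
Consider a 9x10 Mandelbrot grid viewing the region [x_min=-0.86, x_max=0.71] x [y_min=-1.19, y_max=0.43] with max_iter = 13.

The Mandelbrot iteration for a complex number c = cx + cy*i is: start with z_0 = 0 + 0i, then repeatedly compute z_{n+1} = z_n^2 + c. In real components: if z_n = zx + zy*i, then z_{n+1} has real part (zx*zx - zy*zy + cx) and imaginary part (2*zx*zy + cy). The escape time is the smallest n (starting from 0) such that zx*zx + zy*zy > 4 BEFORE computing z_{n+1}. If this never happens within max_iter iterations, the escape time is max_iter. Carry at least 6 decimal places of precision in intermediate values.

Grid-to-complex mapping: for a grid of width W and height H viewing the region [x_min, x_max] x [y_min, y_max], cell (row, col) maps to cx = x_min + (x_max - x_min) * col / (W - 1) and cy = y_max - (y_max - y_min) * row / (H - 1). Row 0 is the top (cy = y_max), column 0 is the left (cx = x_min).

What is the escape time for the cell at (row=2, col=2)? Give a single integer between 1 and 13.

z_0 = 0 + 0i, c = -0.4675 + 0.0700i
Iter 1: z = -0.4675 + 0.0700i, |z|^2 = 0.2235
Iter 2: z = -0.2538 + 0.0045i, |z|^2 = 0.0645
Iter 3: z = -0.4031 + 0.0677i, |z|^2 = 0.1671
Iter 4: z = -0.3096 + 0.0154i, |z|^2 = 0.0961
Iter 5: z = -0.3719 + 0.0604i, |z|^2 = 0.1420
Iter 6: z = -0.3329 + 0.0250i, |z|^2 = 0.1114
Iter 7: z = -0.3573 + 0.0533i, |z|^2 = 0.1305
Iter 8: z = -0.3427 + 0.0319i, |z|^2 = 0.1184
Iter 9: z = -0.3511 + 0.0481i, |z|^2 = 0.1256
Iter 10: z = -0.3465 + 0.0362i, |z|^2 = 0.1214
Iter 11: z = -0.3487 + 0.0449i, |z|^2 = 0.1236
Iter 12: z = -0.3479 + 0.0387i, |z|^2 = 0.1225

Answer: 13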